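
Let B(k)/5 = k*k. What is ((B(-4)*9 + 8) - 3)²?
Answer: 525625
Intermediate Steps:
B(k) = 5*k² (B(k) = 5*(k*k) = 5*k²)
((B(-4)*9 + 8) - 3)² = (((5*(-4)²)*9 + 8) - 3)² = (((5*16)*9 + 8) - 3)² = ((80*9 + 8) - 3)² = ((720 + 8) - 3)² = (728 - 3)² = 725² = 525625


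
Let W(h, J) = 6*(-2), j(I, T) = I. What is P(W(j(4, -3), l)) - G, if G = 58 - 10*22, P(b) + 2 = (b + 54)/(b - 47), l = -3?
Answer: 9398/59 ≈ 159.29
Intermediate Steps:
W(h, J) = -12
P(b) = -2 + (54 + b)/(-47 + b) (P(b) = -2 + (b + 54)/(b - 47) = -2 + (54 + b)/(-47 + b))
G = -162 (G = 58 - 220 = -162)
P(W(j(4, -3), l)) - G = (148 - 1*(-12))/(-47 - 12) - 1*(-162) = (148 + 12)/(-59) + 162 = -1/59*160 + 162 = -160/59 + 162 = 9398/59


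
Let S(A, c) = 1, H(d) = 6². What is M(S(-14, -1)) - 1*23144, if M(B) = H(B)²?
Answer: -21848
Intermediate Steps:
H(d) = 36
M(B) = 1296 (M(B) = 36² = 1296)
M(S(-14, -1)) - 1*23144 = 1296 - 1*23144 = 1296 - 23144 = -21848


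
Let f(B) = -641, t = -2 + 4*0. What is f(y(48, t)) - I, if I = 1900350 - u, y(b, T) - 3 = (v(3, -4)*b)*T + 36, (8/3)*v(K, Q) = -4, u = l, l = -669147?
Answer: -2570138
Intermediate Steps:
u = -669147
v(K, Q) = -3/2 (v(K, Q) = (3/8)*(-4) = -3/2)
t = -2 (t = -2 + 0 = -2)
y(b, T) = 39 - 3*T*b/2 (y(b, T) = 3 + ((-3*b/2)*T + 36) = 3 + (-3*T*b/2 + 36) = 3 + (36 - 3*T*b/2) = 39 - 3*T*b/2)
I = 2569497 (I = 1900350 - 1*(-669147) = 1900350 + 669147 = 2569497)
f(y(48, t)) - I = -641 - 1*2569497 = -641 - 2569497 = -2570138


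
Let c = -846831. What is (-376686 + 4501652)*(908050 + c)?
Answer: 252526293554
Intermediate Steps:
(-376686 + 4501652)*(908050 + c) = (-376686 + 4501652)*(908050 - 846831) = 4124966*61219 = 252526293554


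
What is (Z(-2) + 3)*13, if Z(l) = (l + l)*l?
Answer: 143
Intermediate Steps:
Z(l) = 2*l² (Z(l) = (2*l)*l = 2*l²)
(Z(-2) + 3)*13 = (2*(-2)² + 3)*13 = (2*4 + 3)*13 = (8 + 3)*13 = 11*13 = 143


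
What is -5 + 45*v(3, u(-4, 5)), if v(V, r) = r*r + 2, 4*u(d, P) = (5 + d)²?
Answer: 1405/16 ≈ 87.813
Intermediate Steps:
u(d, P) = (5 + d)²/4
v(V, r) = 2 + r² (v(V, r) = r² + 2 = 2 + r²)
-5 + 45*v(3, u(-4, 5)) = -5 + 45*(2 + ((5 - 4)²/4)²) = -5 + 45*(2 + ((¼)*1²)²) = -5 + 45*(2 + ((¼)*1)²) = -5 + 45*(2 + (¼)²) = -5 + 45*(2 + 1/16) = -5 + 45*(33/16) = -5 + 1485/16 = 1405/16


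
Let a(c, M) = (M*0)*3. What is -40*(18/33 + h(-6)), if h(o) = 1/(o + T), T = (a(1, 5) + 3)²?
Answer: -1160/33 ≈ -35.151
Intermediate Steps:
a(c, M) = 0 (a(c, M) = 0*3 = 0)
T = 9 (T = (0 + 3)² = 3² = 9)
h(o) = 1/(9 + o) (h(o) = 1/(o + 9) = 1/(9 + o))
-40*(18/33 + h(-6)) = -40*(18/33 + 1/(9 - 6)) = -40*(18*(1/33) + 1/3) = -40*(6/11 + ⅓) = -40*29/33 = -1160/33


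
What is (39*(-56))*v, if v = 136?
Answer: -297024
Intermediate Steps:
(39*(-56))*v = (39*(-56))*136 = -2184*136 = -297024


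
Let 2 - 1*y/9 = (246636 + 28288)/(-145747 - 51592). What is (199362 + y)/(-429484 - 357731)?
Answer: -13115974712/51782740295 ≈ -0.25329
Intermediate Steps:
y = 6026418/197339 (y = 18 - 9*(246636 + 28288)/(-145747 - 51592) = 18 - 2474316/(-197339) = 18 - 2474316*(-1)/197339 = 18 - 9*(-274924/197339) = 18 + 2474316/197339 = 6026418/197339 ≈ 30.538)
(199362 + y)/(-429484 - 357731) = (199362 + 6026418/197339)/(-429484 - 357731) = (39347924136/197339)/(-787215) = (39347924136/197339)*(-1/787215) = -13115974712/51782740295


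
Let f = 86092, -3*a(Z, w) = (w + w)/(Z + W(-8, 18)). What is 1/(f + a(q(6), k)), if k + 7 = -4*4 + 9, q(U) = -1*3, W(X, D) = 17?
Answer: 3/258278 ≈ 1.1615e-5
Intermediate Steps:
q(U) = -3
k = -14 (k = -7 + (-4*4 + 9) = -7 + (-16 + 9) = -7 - 7 = -14)
a(Z, w) = -2*w/(3*(17 + Z)) (a(Z, w) = -(w + w)/(3*(Z + 17)) = -2*w/(3*(17 + Z)))
1/(f + a(q(6), k)) = 1/(86092 - 2*(-14)/(51 + 3*(-3))) = 1/(86092 - 2*(-14)/(51 - 9)) = 1/(86092 - 2*(-14)/42) = 1/(86092 - 2*(-14)*1/42) = 1/(86092 + ⅔) = 1/(258278/3) = 3/258278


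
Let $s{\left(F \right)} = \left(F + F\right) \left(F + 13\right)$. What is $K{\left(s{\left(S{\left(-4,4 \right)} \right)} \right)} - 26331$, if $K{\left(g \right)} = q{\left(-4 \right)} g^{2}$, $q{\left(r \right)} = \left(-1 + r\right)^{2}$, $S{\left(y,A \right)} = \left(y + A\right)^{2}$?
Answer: $-26331$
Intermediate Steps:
$S{\left(y,A \right)} = \left(A + y\right)^{2}$
$s{\left(F \right)} = 2 F \left(13 + F\right)$
$K{\left(g \right)} = 25 g^{2}$ ($K{\left(g \right)} = \left(-1 - 4\right)^{2} g^{2} = \left(-5\right)^{2} g^{2} = 25 g^{2}$)
$K{\left(s{\left(S{\left(-4,4 \right)} \right)} \right)} - 26331 = 25 \left(2 \left(4 - 4\right)^{2} \left(13 + \left(4 - 4\right)^{2}\right)\right)^{2} - 26331 = 25 \left(2 \cdot 0^{2} \left(13 + 0^{2}\right)\right)^{2} - 26331 = 25 \left(2 \cdot 0 \left(13 + 0\right)\right)^{2} - 26331 = 25 \left(2 \cdot 0 \cdot 13\right)^{2} - 26331 = 25 \cdot 0^{2} - 26331 = 25 \cdot 0 - 26331 = 0 - 26331 = -26331$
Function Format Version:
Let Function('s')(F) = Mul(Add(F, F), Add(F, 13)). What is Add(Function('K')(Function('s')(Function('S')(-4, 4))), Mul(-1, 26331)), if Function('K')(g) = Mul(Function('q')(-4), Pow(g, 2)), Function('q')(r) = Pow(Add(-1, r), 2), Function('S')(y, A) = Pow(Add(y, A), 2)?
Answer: -26331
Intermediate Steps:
Function('S')(y, A) = Pow(Add(A, y), 2)
Function('s')(F) = Mul(2, F, Add(13, F)) (Function('s')(F) = Mul(Mul(2, F), Add(13, F)) = Mul(2, F, Add(13, F)))
Function('K')(g) = Mul(25, Pow(g, 2)) (Function('K')(g) = Mul(Pow(Add(-1, -4), 2), Pow(g, 2)) = Mul(Pow(-5, 2), Pow(g, 2)) = Mul(25, Pow(g, 2)))
Add(Function('K')(Function('s')(Function('S')(-4, 4))), Mul(-1, 26331)) = Add(Mul(25, Pow(Mul(2, Pow(Add(4, -4), 2), Add(13, Pow(Add(4, -4), 2))), 2)), Mul(-1, 26331)) = Add(Mul(25, Pow(Mul(2, Pow(0, 2), Add(13, Pow(0, 2))), 2)), -26331) = Add(Mul(25, Pow(Mul(2, 0, Add(13, 0)), 2)), -26331) = Add(Mul(25, Pow(Mul(2, 0, 13), 2)), -26331) = Add(Mul(25, Pow(0, 2)), -26331) = Add(Mul(25, 0), -26331) = Add(0, -26331) = -26331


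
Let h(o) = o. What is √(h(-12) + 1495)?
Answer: √1483 ≈ 38.510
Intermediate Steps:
√(h(-12) + 1495) = √(-12 + 1495) = √1483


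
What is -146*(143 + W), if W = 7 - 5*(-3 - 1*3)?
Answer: -26280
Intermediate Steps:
W = 37 (W = 7 - 5*(-3 - 3) = 7 - 5*(-6) = 7 + 30 = 37)
-146*(143 + W) = -146*(143 + 37) = -146*180 = -26280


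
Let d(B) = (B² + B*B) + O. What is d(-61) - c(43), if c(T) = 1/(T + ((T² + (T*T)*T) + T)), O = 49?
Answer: 610082021/81442 ≈ 7491.0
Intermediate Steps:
d(B) = 49 + 2*B² (d(B) = (B² + B*B) + 49 = (B² + B²) + 49 = 2*B² + 49 = 49 + 2*B²)
c(T) = 1/(T² + T³ + 2*T) (c(T) = 1/(T + ((T² + T²*T) + T)) = 1/(T + ((T² + T³) + T)) = 1/(T + (T + T² + T³)) = 1/(T² + T³ + 2*T))
d(-61) - c(43) = (49 + 2*(-61)²) - 1/(43*(2 + 43 + 43²)) = (49 + 2*3721) - 1/(43*(2 + 43 + 1849)) = (49 + 7442) - 1/(43*1894) = 7491 - 1/(43*1894) = 7491 - 1*1/81442 = 7491 - 1/81442 = 610082021/81442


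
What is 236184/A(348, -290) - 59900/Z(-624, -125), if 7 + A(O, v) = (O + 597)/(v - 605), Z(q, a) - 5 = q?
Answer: -13041523792/446299 ≈ -29222.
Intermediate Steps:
Z(q, a) = 5 + q
A(O, v) = -7 + (597 + O)/(-605 + v) (A(O, v) = -7 + (O + 597)/(v - 605) = -7 + (597 + O)/(-605 + v))
236184/A(348, -290) - 59900/Z(-624, -125) = 236184/(((4832 + 348 - 7*(-290))/(-605 - 290))) - 59900/(5 - 624) = 236184/(((4832 + 348 + 2030)/(-895))) - 59900/(-619) = 236184/((-1/895*7210)) - 59900*(-1/619) = 236184/(-1442/179) + 59900/619 = 236184*(-179/1442) + 59900/619 = -21138468/721 + 59900/619 = -13041523792/446299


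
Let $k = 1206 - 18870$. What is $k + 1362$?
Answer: $-16302$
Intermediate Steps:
$k = -17664$
$k + 1362 = -17664 + 1362 = -16302$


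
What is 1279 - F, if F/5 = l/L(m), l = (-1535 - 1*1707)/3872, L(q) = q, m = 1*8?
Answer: 19817257/15488 ≈ 1279.5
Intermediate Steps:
m = 8
l = -1621/1936 (l = (-1535 - 1707)*(1/3872) = -3242*1/3872 = -1621/1936 ≈ -0.83729)
F = -8105/15488 (F = 5*(-1621/1936/8) = 5*(-1621/1936*1/8) = 5*(-1621/15488) = -8105/15488 ≈ -0.52331)
1279 - F = 1279 - 1*(-8105/15488) = 1279 + 8105/15488 = 19817257/15488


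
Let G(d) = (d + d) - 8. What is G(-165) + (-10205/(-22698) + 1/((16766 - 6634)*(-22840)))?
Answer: -68193683961593/202025190240 ≈ -337.55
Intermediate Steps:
G(d) = -8 + 2*d (G(d) = 2*d - 8 = -8 + 2*d)
G(-165) + (-10205/(-22698) + 1/((16766 - 6634)*(-22840))) = (-8 + 2*(-165)) + (-10205/(-22698) + 1/((16766 - 6634)*(-22840))) = (-8 - 330) + (-10205*(-1/22698) - 1/22840/10132) = -338 + (785/1746 + (1/10132)*(-1/22840)) = -338 + (785/1746 - 1/231414880) = -338 + 90830339527/202025190240 = -68193683961593/202025190240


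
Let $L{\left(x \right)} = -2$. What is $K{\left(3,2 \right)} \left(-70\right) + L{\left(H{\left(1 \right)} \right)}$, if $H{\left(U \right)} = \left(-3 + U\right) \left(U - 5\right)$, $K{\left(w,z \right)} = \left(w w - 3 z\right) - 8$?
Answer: $348$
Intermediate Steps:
$K{\left(w,z \right)} = -8 + w^{2} - 3 z$ ($K{\left(w,z \right)} = \left(w^{2} - 3 z\right) - 8 = -8 + w^{2} - 3 z$)
$H{\left(U \right)} = \left(-5 + U\right) \left(-3 + U\right)$ ($H{\left(U \right)} = \left(-3 + U\right) \left(-5 + U\right) = \left(-5 + U\right) \left(-3 + U\right)$)
$K{\left(3,2 \right)} \left(-70\right) + L{\left(H{\left(1 \right)} \right)} = \left(-8 + 3^{2} - 6\right) \left(-70\right) - 2 = \left(-8 + 9 - 6\right) \left(-70\right) - 2 = \left(-5\right) \left(-70\right) - 2 = 350 - 2 = 348$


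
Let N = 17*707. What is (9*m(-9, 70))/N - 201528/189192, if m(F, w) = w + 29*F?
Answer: -114474420/94745777 ≈ -1.2082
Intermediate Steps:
N = 12019
(9*m(-9, 70))/N - 201528/189192 = (9*(70 + 29*(-9)))/12019 - 201528/189192 = (9*(70 - 261))*(1/12019) - 201528*1/189192 = (9*(-191))*(1/12019) - 8397/7883 = -1719*1/12019 - 8397/7883 = -1719/12019 - 8397/7883 = -114474420/94745777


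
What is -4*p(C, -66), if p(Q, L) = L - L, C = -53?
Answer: 0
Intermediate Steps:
p(Q, L) = 0
-4*p(C, -66) = -4*0 = 0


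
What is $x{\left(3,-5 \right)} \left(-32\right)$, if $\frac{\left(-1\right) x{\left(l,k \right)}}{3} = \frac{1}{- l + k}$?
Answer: $-12$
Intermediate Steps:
$x{\left(l,k \right)} = - \frac{3}{k - l}$ ($x{\left(l,k \right)} = - \frac{3}{- l + k} = - \frac{3}{k - l}$)
$x{\left(3,-5 \right)} \left(-32\right) = - \frac{3}{-5 - 3} \left(-32\right) = - \frac{3}{-8} \left(-32\right) = \left(-3\right) \left(- \frac{1}{8}\right) \left(-32\right) = \frac{3}{8} \left(-32\right) = -12$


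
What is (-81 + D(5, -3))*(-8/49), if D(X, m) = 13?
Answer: 544/49 ≈ 11.102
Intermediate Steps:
(-81 + D(5, -3))*(-8/49) = (-81 + 13)*(-8/49) = -(-544)/49 = -68*(-8/49) = 544/49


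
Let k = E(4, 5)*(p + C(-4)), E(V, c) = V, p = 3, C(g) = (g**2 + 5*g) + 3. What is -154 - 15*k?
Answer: -274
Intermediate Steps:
C(g) = 3 + g**2 + 5*g
k = 8 (k = 4*(3 + (3 + (-4)**2 + 5*(-4))) = 4*(3 + (3 + 16 - 20)) = 4*(3 - 1) = 4*2 = 8)
-154 - 15*k = -154 - 15*8 = -154 - 120 = -274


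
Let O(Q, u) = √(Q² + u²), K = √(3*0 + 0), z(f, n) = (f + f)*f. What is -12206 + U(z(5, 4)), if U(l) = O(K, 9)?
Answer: -12197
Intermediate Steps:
z(f, n) = 2*f² (z(f, n) = (2*f)*f = 2*f²)
K = 0 (K = √(0 + 0) = √0 = 0)
U(l) = 9 (U(l) = √(0² + 9²) = √(0 + 81) = √81 = 9)
-12206 + U(z(5, 4)) = -12206 + 9 = -12197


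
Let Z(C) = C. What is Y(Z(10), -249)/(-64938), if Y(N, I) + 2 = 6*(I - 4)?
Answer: 760/32469 ≈ 0.023407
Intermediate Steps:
Y(N, I) = -26 + 6*I (Y(N, I) = -2 + 6*(I - 4) = -2 + 6*(-4 + I) = -2 + (-24 + 6*I) = -26 + 6*I)
Y(Z(10), -249)/(-64938) = (-26 + 6*(-249))/(-64938) = (-26 - 1494)*(-1/64938) = -1520*(-1/64938) = 760/32469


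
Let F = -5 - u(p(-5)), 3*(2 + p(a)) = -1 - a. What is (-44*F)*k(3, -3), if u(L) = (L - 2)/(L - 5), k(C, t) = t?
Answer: -12276/17 ≈ -722.12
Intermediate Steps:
p(a) = -7/3 - a/3 (p(a) = -2 + (-1 - a)/3 = -2 + (-⅓ - a/3) = -7/3 - a/3)
u(L) = (-2 + L)/(-5 + L)
F = -93/17 (F = -5 - (-2 + (-7/3 - ⅓*(-5)))/(-5 + (-7/3 - ⅓*(-5))) = -5 - (-2 + (-7/3 + 5/3))/(-5 + (-7/3 + 5/3)) = -5 - (-2 - ⅔)/(-5 - ⅔) = -5 - (-8)/((-17/3)*3) = -5 - (-3)*(-8)/(17*3) = -5 - 1*8/17 = -5 - 8/17 = -93/17 ≈ -5.4706)
(-44*F)*k(3, -3) = -44*(-93/17)*(-3) = (4092/17)*(-3) = -12276/17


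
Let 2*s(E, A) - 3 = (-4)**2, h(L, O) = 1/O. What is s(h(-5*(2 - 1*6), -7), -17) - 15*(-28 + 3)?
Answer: 769/2 ≈ 384.50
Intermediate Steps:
s(E, A) = 19/2 (s(E, A) = 3/2 + (1/2)*(-4)**2 = 3/2 + (1/2)*16 = 3/2 + 8 = 19/2)
s(h(-5*(2 - 1*6), -7), -17) - 15*(-28 + 3) = 19/2 - 15*(-28 + 3) = 19/2 - 15*(-25) = 19/2 + 375 = 769/2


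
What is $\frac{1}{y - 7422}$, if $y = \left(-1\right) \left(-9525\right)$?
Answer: $\frac{1}{2103} \approx 0.00047551$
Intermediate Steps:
$y = 9525$
$\frac{1}{y - 7422} = \frac{1}{9525 - 7422} = \frac{1}{2103}$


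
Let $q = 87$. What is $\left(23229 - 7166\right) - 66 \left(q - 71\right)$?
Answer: $15007$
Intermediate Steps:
$\left(23229 - 7166\right) - 66 \left(q - 71\right) = \left(23229 - 7166\right) - 66 \left(87 - 71\right) = 16063 - 1056 = 15007$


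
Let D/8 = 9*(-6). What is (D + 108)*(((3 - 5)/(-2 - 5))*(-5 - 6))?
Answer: 7128/7 ≈ 1018.3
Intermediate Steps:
D = -432 (D = 8*(9*(-6)) = 8*(-54) = -432)
(D + 108)*(((3 - 5)/(-2 - 5))*(-5 - 6)) = (-432 + 108)*(((3 - 5)/(-2 - 5))*(-5 - 6)) = -324*(-2/(-7))*(-11) = -324*(-2*(-1/7))*(-11) = -648*(-11)/7 = -324*(-22/7) = 7128/7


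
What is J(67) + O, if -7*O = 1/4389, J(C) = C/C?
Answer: 30722/30723 ≈ 0.99997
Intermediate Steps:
J(C) = 1
O = -1/30723 (O = -⅐/4389 = -⅐*1/4389 = -1/30723 ≈ -3.2549e-5)
J(67) + O = 1 - 1/30723 = 30722/30723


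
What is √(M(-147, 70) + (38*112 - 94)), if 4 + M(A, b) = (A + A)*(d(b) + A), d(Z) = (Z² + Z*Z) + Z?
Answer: 6*I*√79289 ≈ 1689.5*I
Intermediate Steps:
d(Z) = Z + 2*Z² (d(Z) = (Z² + Z²) + Z = 2*Z² + Z = Z + 2*Z²)
M(A, b) = -4 + 2*A*(A + b*(1 + 2*b)) (M(A, b) = -4 + (A + A)*(b*(1 + 2*b) + A) = -4 + (2*A)*(A + b*(1 + 2*b)) = -4 + 2*A*(A + b*(1 + 2*b)))
√(M(-147, 70) + (38*112 - 94)) = √((-4 + 2*(-147)² + 2*(-147)*70*(1 + 2*70)) + (38*112 - 94)) = √((-4 + 2*21609 + 2*(-147)*70*(1 + 140)) + (4256 - 94)) = √((-4 + 43218 + 2*(-147)*70*141) + 4162) = √((-4 + 43218 - 2901780) + 4162) = √(-2858566 + 4162) = √(-2854404) = 6*I*√79289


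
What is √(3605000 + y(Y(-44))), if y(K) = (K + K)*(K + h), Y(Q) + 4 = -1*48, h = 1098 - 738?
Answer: 2*√893242 ≈ 1890.2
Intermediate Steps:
h = 360
Y(Q) = -52 (Y(Q) = -4 - 1*48 = -4 - 48 = -52)
y(K) = 2*K*(360 + K) (y(K) = (K + K)*(K + 360) = (2*K)*(360 + K) = 2*K*(360 + K))
√(3605000 + y(Y(-44))) = √(3605000 + 2*(-52)*(360 - 52)) = √(3605000 + 2*(-52)*308) = √(3605000 - 32032) = √3572968 = 2*√893242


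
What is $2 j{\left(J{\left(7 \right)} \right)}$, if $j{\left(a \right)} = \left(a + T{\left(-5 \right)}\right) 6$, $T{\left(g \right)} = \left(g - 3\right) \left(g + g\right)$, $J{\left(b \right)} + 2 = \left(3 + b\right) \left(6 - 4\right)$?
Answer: $1176$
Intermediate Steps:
$J{\left(b \right)} = 4 + 2 b$ ($J{\left(b \right)} = -2 + \left(3 + b\right) \left(6 - 4\right) = -2 + \left(3 + b\right) 2 = -2 + \left(6 + 2 b\right) = 4 + 2 b$)
$T{\left(g \right)} = 2 g \left(-3 + g\right)$ ($T{\left(g \right)} = \left(-3 + g\right) 2 g = 2 g \left(-3 + g\right)$)
$j{\left(a \right)} = 480 + 6 a$ ($j{\left(a \right)} = \left(a + 2 \left(-5\right) \left(-3 - 5\right)\right) 6 = \left(a + 2 \left(-5\right) \left(-8\right)\right) 6 = \left(a + 80\right) 6 = \left(80 + a\right) 6 = 480 + 6 a$)
$2 j{\left(J{\left(7 \right)} \right)} = 2 \left(480 + 6 \left(4 + 2 \cdot 7\right)\right) = 2 \left(480 + 6 \left(4 + 14\right)\right) = 2 \left(480 + 6 \cdot 18\right) = 2 \left(480 + 108\right) = 2 \cdot 588 = 1176$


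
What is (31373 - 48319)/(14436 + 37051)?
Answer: -16946/51487 ≈ -0.32913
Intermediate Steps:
(31373 - 48319)/(14436 + 37051) = -16946/51487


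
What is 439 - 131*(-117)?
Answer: 15766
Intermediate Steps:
439 - 131*(-117) = 439 + 15327 = 15766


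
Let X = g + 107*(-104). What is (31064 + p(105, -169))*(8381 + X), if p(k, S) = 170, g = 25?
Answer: -85018948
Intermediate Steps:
X = -11103 (X = 25 + 107*(-104) = 25 - 11128 = -11103)
(31064 + p(105, -169))*(8381 + X) = (31064 + 170)*(8381 - 11103) = 31234*(-2722) = -85018948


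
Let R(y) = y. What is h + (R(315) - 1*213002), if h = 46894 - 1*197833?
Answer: -363626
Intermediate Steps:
h = -150939 (h = 46894 - 197833 = -150939)
h + (R(315) - 1*213002) = -150939 + (315 - 1*213002) = -150939 + (315 - 213002) = -150939 - 212687 = -363626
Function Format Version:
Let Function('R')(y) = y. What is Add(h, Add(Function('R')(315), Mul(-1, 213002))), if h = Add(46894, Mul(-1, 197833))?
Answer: -363626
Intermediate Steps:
h = -150939 (h = Add(46894, -197833) = -150939)
Add(h, Add(Function('R')(315), Mul(-1, 213002))) = Add(-150939, Add(315, Mul(-1, 213002))) = Add(-150939, Add(315, -213002)) = Add(-150939, -212687) = -363626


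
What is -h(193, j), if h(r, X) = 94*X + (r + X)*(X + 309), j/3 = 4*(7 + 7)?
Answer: -187989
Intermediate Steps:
j = 168 (j = 3*(4*(7 + 7)) = 3*(4*14) = 3*56 = 168)
h(r, X) = 94*X + (309 + X)*(X + r) (h(r, X) = 94*X + (X + r)*(309 + X) = 94*X + (309 + X)*(X + r))
-h(193, j) = -(168² + 309*193 + 403*168 + 168*193) = -(28224 + 59637 + 67704 + 32424) = -1*187989 = -187989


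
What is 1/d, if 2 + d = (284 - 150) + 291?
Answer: 1/423 ≈ 0.0023641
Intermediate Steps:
d = 423 (d = -2 + ((284 - 150) + 291) = -2 + (134 + 291) = -2 + 425 = 423)
1/d = 1/423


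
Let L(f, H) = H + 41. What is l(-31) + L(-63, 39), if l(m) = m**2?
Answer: 1041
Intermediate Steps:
L(f, H) = 41 + H
l(-31) + L(-63, 39) = (-31)**2 + (41 + 39) = 961 + 80 = 1041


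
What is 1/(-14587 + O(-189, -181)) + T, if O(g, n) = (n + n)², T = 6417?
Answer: 747304570/116457 ≈ 6417.0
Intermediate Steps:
O(g, n) = 4*n² (O(g, n) = (2*n)² = 4*n²)
1/(-14587 + O(-189, -181)) + T = 1/(-14587 + 4*(-181)²) + 6417 = 1/(-14587 + 4*32761) + 6417 = 1/(-14587 + 131044) + 6417 = 1/116457 + 6417 = 747304570/116457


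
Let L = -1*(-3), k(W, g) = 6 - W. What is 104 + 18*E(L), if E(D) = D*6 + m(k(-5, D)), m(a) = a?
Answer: 626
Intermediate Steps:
L = 3
E(D) = 11 + 6*D (E(D) = D*6 + (6 - 1*(-5)) = 6*D + (6 + 5) = 6*D + 11 = 11 + 6*D)
104 + 18*E(L) = 104 + 18*(11 + 6*3) = 104 + 18*(11 + 18) = 104 + 18*29 = 104 + 522 = 626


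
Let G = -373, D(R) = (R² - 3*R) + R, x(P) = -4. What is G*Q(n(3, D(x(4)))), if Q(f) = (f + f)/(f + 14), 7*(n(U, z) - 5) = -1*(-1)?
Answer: -13428/67 ≈ -200.42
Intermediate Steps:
D(R) = R² - 2*R
n(U, z) = 36/7 (n(U, z) = 5 + (-1*(-1))/7 = 5 + (⅐)*1 = 5 + ⅐ = 36/7)
Q(f) = 2*f/(14 + f) (Q(f) = (2*f)/(14 + f) = 2*f/(14 + f))
G*Q(n(3, D(x(4)))) = -746*36/(7*(14 + 36/7)) = -746*36/(7*134/7) = -746*36*7/(7*134) = -373*36/67 = -13428/67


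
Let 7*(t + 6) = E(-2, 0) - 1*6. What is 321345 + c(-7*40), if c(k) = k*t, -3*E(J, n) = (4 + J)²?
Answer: 969955/3 ≈ 3.2332e+5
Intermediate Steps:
E(J, n) = -(4 + J)²/3
t = -148/21 (t = -6 + (-(4 - 2)²/3 - 1*6)/7 = -6 + (-⅓*2² - 6)/7 = -6 + (-⅓*4 - 6)/7 = -6 + (-4/3 - 6)/7 = -6 + (⅐)*(-22/3) = -6 - 22/21 = -148/21 ≈ -7.0476)
c(k) = -148*k/21 (c(k) = k*(-148/21) = -148*k/21)
321345 + c(-7*40) = 321345 - (-148)*40/3 = 321345 - 148/21*(-280) = 321345 + 5920/3 = 969955/3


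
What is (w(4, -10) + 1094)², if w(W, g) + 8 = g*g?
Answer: 1406596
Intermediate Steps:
w(W, g) = -8 + g² (w(W, g) = -8 + g*g = -8 + g²)
(w(4, -10) + 1094)² = ((-8 + (-10)²) + 1094)² = ((-8 + 100) + 1094)² = (92 + 1094)² = 1186² = 1406596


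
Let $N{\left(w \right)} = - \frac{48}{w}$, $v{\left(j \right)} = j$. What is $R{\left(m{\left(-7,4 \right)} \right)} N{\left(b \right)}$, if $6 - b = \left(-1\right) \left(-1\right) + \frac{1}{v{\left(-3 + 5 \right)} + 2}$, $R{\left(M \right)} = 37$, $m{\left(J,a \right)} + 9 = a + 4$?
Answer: $- \frac{7104}{19} \approx -373.89$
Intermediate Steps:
$m{\left(J,a \right)} = -5 + a$ ($m{\left(J,a \right)} = -9 + \left(a + 4\right) = -9 + \left(4 + a\right) = -5 + a$)
$b = \frac{19}{4}$ ($b = 6 - \left(\left(-1\right) \left(-1\right) + \frac{1}{\left(-3 + 5\right) + 2}\right) = 6 - \left(1 + \frac{1}{2 + 2}\right) = 6 - \left(1 + \frac{1}{4}\right) = 6 - \frac{5}{4} = \frac{19}{4} \approx 4.75$)
$R{\left(m{\left(-7,4 \right)} \right)} N{\left(b \right)} = 37 \left(- \frac{48}{\frac{19}{4}}\right) = 37 \left(\left(-48\right) \frac{4}{19}\right) = 37 \left(- \frac{192}{19}\right) = - \frac{7104}{19}$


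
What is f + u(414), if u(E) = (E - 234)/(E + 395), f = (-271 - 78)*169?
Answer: -47715449/809 ≈ -58981.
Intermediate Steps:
f = -58981 (f = -349*169 = -58981)
u(E) = (-234 + E)/(395 + E)
f + u(414) = -58981 + (-234 + 414)/(395 + 414) = -58981 + 180/809 = -47715449/809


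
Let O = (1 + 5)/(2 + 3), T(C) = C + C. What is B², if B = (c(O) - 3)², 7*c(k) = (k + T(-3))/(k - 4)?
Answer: 332150625/5764801 ≈ 57.617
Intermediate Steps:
T(C) = 2*C
O = 6/5 ≈ 1.2000
c(k) = (-6 + k)/(7*(-4 + k)) (c(k) = ((k + 2*(-3))/(k - 4))/7 = ((k - 6)/(-4 + k))/7 = ((-6 + k)/(-4 + k))/7 = (-6 + k)/(7*(-4 + k)))
B = 18225/2401 (B = ((-6 + 6/5)/(7*(-4 + 6/5)) - 3)² = ((⅐)*(-24/5)/(-14/5) - 3)² = ((⅐)*(-5/14)*(-24/5) - 3)² = (12/49 - 3)² = (-135/49)² = 18225/2401 ≈ 7.5906)
B² = (18225/2401)² = 332150625/5764801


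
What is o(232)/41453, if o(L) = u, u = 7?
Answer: 7/41453 ≈ 0.00016887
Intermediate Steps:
o(L) = 7
o(232)/41453 = 7/41453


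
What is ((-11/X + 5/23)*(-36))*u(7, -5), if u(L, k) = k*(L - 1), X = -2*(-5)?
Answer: -21924/23 ≈ -953.22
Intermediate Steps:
X = 10
u(L, k) = k*(-1 + L)
((-11/X + 5/23)*(-36))*u(7, -5) = ((-11/10 + 5/23)*(-36))*(-5*(-1 + 7)) = ((-11*⅒ + 5*(1/23))*(-36))*(-5*6) = ((-11/10 + 5/23)*(-36))*(-30) = -203/230*(-36)*(-30) = (3654/115)*(-30) = -21924/23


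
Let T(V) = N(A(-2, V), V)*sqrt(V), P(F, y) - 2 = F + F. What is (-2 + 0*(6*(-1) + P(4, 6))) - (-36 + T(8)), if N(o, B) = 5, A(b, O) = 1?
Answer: 34 - 10*sqrt(2) ≈ 19.858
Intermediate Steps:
P(F, y) = 2 + 2*F (P(F, y) = 2 + (F + F) = 2 + 2*F)
T(V) = 5*sqrt(V)
(-2 + 0*(6*(-1) + P(4, 6))) - (-36 + T(8)) = (-2 + 0*(6*(-1) + (2 + 2*4))) - (-36 + 5*sqrt(8)) = (-2 + 0*(-6 + (2 + 8))) - (-36 + 5*(2*sqrt(2))) = (-2 + 0*(-6 + 10)) - (-36 + 10*sqrt(2)) = (-2 + 0*4) + (36 - 10*sqrt(2)) = (-2 + 0) + (36 - 10*sqrt(2)) = -2 + (36 - 10*sqrt(2)) = 34 - 10*sqrt(2)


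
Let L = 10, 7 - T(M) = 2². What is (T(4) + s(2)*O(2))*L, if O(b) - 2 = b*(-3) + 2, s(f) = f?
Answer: -10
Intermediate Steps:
T(M) = 3 (T(M) = 7 - 1*2² = 7 - 1*4 = 7 - 4 = 3)
O(b) = 4 - 3*b (O(b) = 2 + (b*(-3) + 2) = 2 + (-3*b + 2) = 2 + (2 - 3*b) = 4 - 3*b)
(T(4) + s(2)*O(2))*L = (3 + 2*(4 - 3*2))*10 = (3 + 2*(4 - 6))*10 = (3 + 2*(-2))*10 = (3 - 4)*10 = -1*10 = -10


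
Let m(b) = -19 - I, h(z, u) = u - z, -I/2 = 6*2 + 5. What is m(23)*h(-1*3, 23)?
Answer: 390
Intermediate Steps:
I = -34 (I = -2*(6*2 + 5) = -2*(12 + 5) = -2*17 = -34)
m(b) = 15 (m(b) = -19 - 1*(-34) = -19 + 34 = 15)
m(23)*h(-1*3, 23) = 15*(23 - (-1)*3) = 15*(23 - 1*(-3)) = 15*(23 + 3) = 15*26 = 390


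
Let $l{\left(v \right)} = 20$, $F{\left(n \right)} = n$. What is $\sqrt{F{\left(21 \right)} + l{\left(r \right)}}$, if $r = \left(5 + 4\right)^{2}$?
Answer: $\sqrt{41} \approx 6.4031$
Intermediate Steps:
$r = 81$ ($r = 9^{2} = 81$)
$\sqrt{F{\left(21 \right)} + l{\left(r \right)}} = \sqrt{21 + 20} = \sqrt{41}$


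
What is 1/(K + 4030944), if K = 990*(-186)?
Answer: 1/3846804 ≈ 2.5996e-7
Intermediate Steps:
K = -184140
1/(K + 4030944) = 1/(-184140 + 4030944) = 1/3846804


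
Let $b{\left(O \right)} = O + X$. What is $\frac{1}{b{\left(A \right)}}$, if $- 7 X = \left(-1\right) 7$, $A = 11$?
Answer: $\frac{1}{12} \approx 0.083333$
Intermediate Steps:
$X = 1$ ($X = - \frac{\left(-1\right) 7}{7} = \left(- \frac{1}{7}\right) \left(-7\right) = 1$)
$b{\left(O \right)} = 1 + O$ ($b{\left(O \right)} = O + 1 = 1 + O$)
$\frac{1}{b{\left(A \right)}} = \frac{1}{1 + 11} = \frac{1}{12}$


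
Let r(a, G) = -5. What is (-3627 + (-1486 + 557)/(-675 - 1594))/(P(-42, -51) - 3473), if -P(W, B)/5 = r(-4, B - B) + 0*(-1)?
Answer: 4114367/3911756 ≈ 1.0518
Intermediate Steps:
P(W, B) = 25 (P(W, B) = -5*(-5 + 0*(-1)) = -5*(-5 + 0) = -5*(-5) = 25)
(-3627 + (-1486 + 557)/(-675 - 1594))/(P(-42, -51) - 3473) = (-3627 + (-1486 + 557)/(-675 - 1594))/(25 - 3473) = (-3627 - 929/(-2269))/(-3448) = (-3627 - 929*(-1/2269))*(-1/3448) = (-3627 + 929/2269)*(-1/3448) = -8228734/2269*(-1/3448) = 4114367/3911756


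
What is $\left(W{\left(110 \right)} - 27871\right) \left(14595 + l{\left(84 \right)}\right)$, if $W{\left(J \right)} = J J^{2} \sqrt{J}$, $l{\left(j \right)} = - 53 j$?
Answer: $-282695553 + 13500333000 \sqrt{110} \approx 1.4131 \cdot 10^{11}$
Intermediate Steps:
$W{\left(J \right)} = J^{\frac{7}{2}}$ ($W{\left(J \right)} = J^{3} \sqrt{J} = J^{\frac{7}{2}}$)
$\left(W{\left(110 \right)} - 27871\right) \left(14595 + l{\left(84 \right)}\right) = \left(110^{\frac{7}{2}} - 27871\right) \left(14595 - 4452\right) = \left(1331000 \sqrt{110} - 27871\right) \left(14595 - 4452\right) = \left(-27871 + 1331000 \sqrt{110}\right) 10143 = -282695553 + 13500333000 \sqrt{110}$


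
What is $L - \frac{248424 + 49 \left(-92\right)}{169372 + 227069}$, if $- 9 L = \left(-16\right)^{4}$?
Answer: $- \frac{2887039180}{396441} \approx -7282.4$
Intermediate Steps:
$L = - \frac{65536}{9}$ ($L = - \frac{\left(-16\right)^{4}}{9} = \left(- \frac{1}{9}\right) 65536 = - \frac{65536}{9} \approx -7281.8$)
$L - \frac{248424 + 49 \left(-92\right)}{169372 + 227069} = - \frac{65536}{9} - \frac{248424 + 49 \left(-92\right)}{169372 + 227069} = - \frac{65536}{9} - \frac{248424 - 4508}{396441} = - \frac{65536}{9} - 243916 \cdot \frac{1}{396441} = - \frac{65536}{9} - \frac{243916}{396441} = - \frac{2887039180}{396441}$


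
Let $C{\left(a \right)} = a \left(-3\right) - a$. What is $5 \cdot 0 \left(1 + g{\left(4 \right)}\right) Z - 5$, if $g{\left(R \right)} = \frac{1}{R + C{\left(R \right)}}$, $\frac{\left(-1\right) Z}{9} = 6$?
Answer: $-5$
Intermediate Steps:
$C{\left(a \right)} = - 4 a$ ($C{\left(a \right)} = - 3 a - a = - 4 a$)
$Z = -54$ ($Z = \left(-9\right) 6 = -54$)
$g{\left(R \right)} = - \frac{1}{3 R}$ ($g{\left(R \right)} = \frac{1}{R - 4 R} = \frac{1}{\left(-3\right) R} = - \frac{1}{3 R}$)
$5 \cdot 0 \left(1 + g{\left(4 \right)}\right) Z - 5 = 5 \cdot 0 \left(1 - \frac{1}{3 \cdot 4}\right) \left(-54\right) - 5 = 0 \left(1 - \frac{1}{12}\right) \left(-54\right) - 5 = 0 \cdot \frac{11}{12} \left(-54\right) - 5 = 0 \left(- \frac{99}{2}\right) - 5 = 0 - 5 = -5$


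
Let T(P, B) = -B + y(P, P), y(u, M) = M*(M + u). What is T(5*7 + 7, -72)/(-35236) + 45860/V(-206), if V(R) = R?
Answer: -202083070/907327 ≈ -222.72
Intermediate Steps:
T(P, B) = -B + 2*P² (T(P, B) = -B + P*(P + P) = -B + P*(2*P) = -B + 2*P²)
T(5*7 + 7, -72)/(-35236) + 45860/V(-206) = (-1*(-72) + 2*(5*7 + 7)²)/(-35236) + 45860/(-206) = (72 + 2*(35 + 7)²)*(-1/35236) + 45860*(-1/206) = (72 + 2*42²)*(-1/35236) - 22930/103 = (72 + 2*1764)*(-1/35236) - 22930/103 = (72 + 3528)*(-1/35236) - 22930/103 = 3600*(-1/35236) - 22930/103 = -900/8809 - 22930/103 = -202083070/907327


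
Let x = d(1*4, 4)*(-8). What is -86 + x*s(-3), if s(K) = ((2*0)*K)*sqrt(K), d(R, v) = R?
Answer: -86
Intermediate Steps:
x = -32 (x = (1*4)*(-8) = 4*(-8) = -32)
s(K) = 0 (s(K) = (0*K)*sqrt(K) = 0*sqrt(K) = 0)
-86 + x*s(-3) = -86 - 32*0 = -86 + 0 = -86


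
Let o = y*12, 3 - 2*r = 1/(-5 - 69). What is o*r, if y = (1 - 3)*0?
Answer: 0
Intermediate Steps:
r = 223/148 (r = 3/2 - 1/(2*(-5 - 69)) = 3/2 - 1/2/(-74) = 3/2 - 1/2*(-1/74) = 3/2 + 1/148 = 223/148 ≈ 1.5068)
y = 0 (y = -2*0 = 0)
o = 0 (o = 0*12 = 0)
o*r = 0*(223/148) = 0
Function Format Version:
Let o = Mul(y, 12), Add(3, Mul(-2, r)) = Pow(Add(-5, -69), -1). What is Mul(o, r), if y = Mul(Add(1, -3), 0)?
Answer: 0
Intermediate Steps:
r = Rational(223, 148) (r = Add(Rational(3, 2), Mul(Rational(-1, 2), Pow(Add(-5, -69), -1))) = Add(Rational(3, 2), Mul(Rational(-1, 2), Pow(-74, -1))) = Add(Rational(3, 2), Mul(Rational(-1, 2), Rational(-1, 74))) = Add(Rational(3, 2), Rational(1, 148)) = Rational(223, 148) ≈ 1.5068)
y = 0 (y = Mul(-2, 0) = 0)
o = 0 (o = Mul(0, 12) = 0)
Mul(o, r) = Mul(0, Rational(223, 148)) = 0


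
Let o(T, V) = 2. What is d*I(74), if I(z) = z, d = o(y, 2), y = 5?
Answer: 148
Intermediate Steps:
d = 2
d*I(74) = 2*74 = 148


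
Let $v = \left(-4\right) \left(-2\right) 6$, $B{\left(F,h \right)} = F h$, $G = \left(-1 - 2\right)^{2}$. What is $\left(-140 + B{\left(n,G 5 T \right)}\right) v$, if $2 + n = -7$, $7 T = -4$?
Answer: $\frac{30720}{7} \approx 4388.6$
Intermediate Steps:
$T = - \frac{4}{7}$ ($T = \frac{1}{7} \left(-4\right) = - \frac{4}{7} \approx -0.57143$)
$n = -9$ ($n = -2 - 7 = -9$)
$G = 9$ ($G = \left(-3\right)^{2} = 9$)
$v = 48$ ($v = 8 \cdot 6 = 48$)
$\left(-140 + B{\left(n,G 5 T \right)}\right) v = \left(-140 - 9 \cdot 9 \cdot 5 \left(- \frac{4}{7}\right)\right) 48 = \left(-140 - 9 \cdot 45 \left(- \frac{4}{7}\right)\right) 48 = \left(-140 - - \frac{1620}{7}\right) 48 = \left(-140 + \frac{1620}{7}\right) 48 = \frac{640}{7} \cdot 48 = \frac{30720}{7}$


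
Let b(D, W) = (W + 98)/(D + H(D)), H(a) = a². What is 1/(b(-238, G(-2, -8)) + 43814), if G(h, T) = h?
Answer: 9401/411895430 ≈ 2.2824e-5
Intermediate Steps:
b(D, W) = (98 + W)/(D + D²) (b(D, W) = (W + 98)/(D + D²) = (98 + W)/(D + D²))
1/(b(-238, G(-2, -8)) + 43814) = 1/((98 - 2)/((-238)*(1 - 238)) + 43814) = 1/(-1/238*96/(-237) + 43814) = 1/(-1/238*(-1/237)*96 + 43814) = 1/(16/9401 + 43814) = 1/(411895430/9401) = 9401/411895430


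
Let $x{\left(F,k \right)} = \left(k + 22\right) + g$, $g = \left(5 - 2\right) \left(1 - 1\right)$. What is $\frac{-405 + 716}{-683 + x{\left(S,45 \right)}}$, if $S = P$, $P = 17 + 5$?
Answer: $- \frac{311}{616} \approx -0.50487$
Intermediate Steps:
$P = 22$
$g = 0$ ($g = 3 \cdot 0 = 0$)
$S = 22$
$x{\left(F,k \right)} = 22 + k$ ($x{\left(F,k \right)} = \left(k + 22\right) + 0 = \left(22 + k\right) + 0 = 22 + k$)
$\frac{-405 + 716}{-683 + x{\left(S,45 \right)}} = \frac{-405 + 716}{-683 + \left(22 + 45\right)} = \frac{311}{-683 + 67} = \frac{311}{-616} = 311 \left(- \frac{1}{616}\right) = - \frac{311}{616}$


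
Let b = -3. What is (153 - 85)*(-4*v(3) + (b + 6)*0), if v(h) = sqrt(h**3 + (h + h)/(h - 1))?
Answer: -272*sqrt(30) ≈ -1489.8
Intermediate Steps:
v(h) = sqrt(h**3 + 2*h/(-1 + h)) (v(h) = sqrt(h**3 + (2*h)/(-1 + h)) = sqrt(h**3 + 2*h/(-1 + h)))
(153 - 85)*(-4*v(3) + (b + 6)*0) = (153 - 85)*(-4*sqrt(3)*sqrt(2 + 3**2*(-1 + 3))/sqrt(-1 + 3) + (-3 + 6)*0) = 68*(-4*sqrt(6)*sqrt(2 + 9*2)/2 + 3*0) = 68*(-4*sqrt(6)*sqrt(2 + 18)/2 + 0) = 68*(-4*sqrt(30) + 0) = 68*(-4*sqrt(30)) = -272*sqrt(30)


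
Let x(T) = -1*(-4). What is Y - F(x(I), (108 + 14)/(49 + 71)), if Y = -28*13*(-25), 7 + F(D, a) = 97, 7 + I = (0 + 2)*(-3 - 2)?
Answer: 9010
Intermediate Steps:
I = -17 (I = -7 + (0 + 2)*(-3 - 2) = -7 + 2*(-5) = -7 - 10 = -17)
x(T) = 4
F(D, a) = 90 (F(D, a) = -7 + 97 = 90)
Y = 9100 (Y = -364*(-25) = 9100)
Y - F(x(I), (108 + 14)/(49 + 71)) = 9100 - 1*90 = 9100 - 90 = 9010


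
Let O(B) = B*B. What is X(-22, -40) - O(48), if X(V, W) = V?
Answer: -2326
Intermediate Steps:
O(B) = B**2
X(-22, -40) - O(48) = -22 - 1*48**2 = -22 - 1*2304 = -22 - 2304 = -2326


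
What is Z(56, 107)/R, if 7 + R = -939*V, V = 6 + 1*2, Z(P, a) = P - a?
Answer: 51/7519 ≈ 0.0067828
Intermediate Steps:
V = 8 (V = 6 + 2 = 8)
R = -7519 (R = -7 - 939*8 = -7 - 7512 = -7519)
Z(56, 107)/R = (56 - 1*107)/(-7519) = (56 - 107)*(-1/7519) = -51*(-1/7519) = 51/7519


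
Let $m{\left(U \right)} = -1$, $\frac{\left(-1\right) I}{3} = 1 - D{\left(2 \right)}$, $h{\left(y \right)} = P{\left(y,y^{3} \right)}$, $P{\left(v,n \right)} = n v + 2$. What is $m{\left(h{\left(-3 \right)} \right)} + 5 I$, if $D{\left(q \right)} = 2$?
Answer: $14$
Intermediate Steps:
$P{\left(v,n \right)} = 2 + n v$
$h{\left(y \right)} = 2 + y^{4}$ ($h{\left(y \right)} = 2 + y^{3} y = 2 + y^{4}$)
$I = 3$ ($I = - 3 \left(1 - 2\right) = \left(-3\right) \left(-1\right) = 3$)
$m{\left(h{\left(-3 \right)} \right)} + 5 I = -1 + 5 \cdot 3 = -1 + 15 = 14$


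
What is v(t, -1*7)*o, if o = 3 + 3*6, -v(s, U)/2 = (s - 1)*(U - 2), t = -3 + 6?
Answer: 756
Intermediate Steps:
t = 3
v(s, U) = -2*(-1 + s)*(-2 + U) (v(s, U) = -2*(s - 1)*(U - 2) = -2*(-1 + s)*(-2 + U))
o = 21 (o = 3 + 18 = 21)
v(t, -1*7)*o = (-4 + 2*(-1*7) + 4*3 - 2*(-1*7)*3)*21 = (-4 + 2*(-7) + 12 - 2*(-7)*3)*21 = (-4 - 14 + 12 + 42)*21 = 36*21 = 756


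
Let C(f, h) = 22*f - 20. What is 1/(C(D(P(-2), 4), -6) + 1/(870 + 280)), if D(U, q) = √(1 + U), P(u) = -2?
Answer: -26448850/1169044001 - 29095000*I/1169044001 ≈ -0.022624 - 0.024888*I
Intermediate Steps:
C(f, h) = -20 + 22*f
1/(C(D(P(-2), 4), -6) + 1/(870 + 280)) = 1/((-20 + 22*√(1 - 2)) + 1/(870 + 280)) = 1/((-20 + 22*√(-1)) + 1/1150) = 1/((-20 + 22*I) + 1/1150) = 1/(-22999/1150 + 22*I) = 1322500*(-22999/1150 - 22*I)/1169044001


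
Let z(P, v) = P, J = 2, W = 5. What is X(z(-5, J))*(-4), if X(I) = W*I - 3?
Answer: 112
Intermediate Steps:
X(I) = -3 + 5*I (X(I) = 5*I - 3 = -3 + 5*I)
X(z(-5, J))*(-4) = (-3 + 5*(-5))*(-4) = (-3 - 25)*(-4) = -28*(-4) = 112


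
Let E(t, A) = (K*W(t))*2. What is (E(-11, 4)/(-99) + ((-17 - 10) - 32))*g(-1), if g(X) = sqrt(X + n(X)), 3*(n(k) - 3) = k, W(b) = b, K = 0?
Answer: -59*sqrt(15)/3 ≈ -76.169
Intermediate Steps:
n(k) = 3 + k/3
E(t, A) = 0 (E(t, A) = (0*t)*2 = 0*2 = 0)
g(X) = sqrt(3 + 4*X/3) (g(X) = sqrt(X + (3 + X/3)) = sqrt(3 + 4*X/3))
(E(-11, 4)/(-99) + ((-17 - 10) - 32))*g(-1) = (0/(-99) + ((-17 - 10) - 32))*(sqrt(27 + 12*(-1))/3) = (0*(-1/99) + (-27 - 32))*(sqrt(27 - 12)/3) = (0 - 59)*(sqrt(15)/3) = -59*sqrt(15)/3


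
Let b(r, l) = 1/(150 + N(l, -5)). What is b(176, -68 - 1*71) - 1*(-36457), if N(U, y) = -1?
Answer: 5432094/149 ≈ 36457.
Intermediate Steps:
b(r, l) = 1/149 (b(r, l) = 1/(150 - 1) = 1/149)
b(176, -68 - 1*71) - 1*(-36457) = 1/149 - 1*(-36457) = 1/149 + 36457 = 5432094/149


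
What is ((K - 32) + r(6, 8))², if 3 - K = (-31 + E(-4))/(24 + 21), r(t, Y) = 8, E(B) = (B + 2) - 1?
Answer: 829921/2025 ≈ 409.84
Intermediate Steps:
E(B) = 1 + B (E(B) = (2 + B) - 1 = 1 + B)
K = 169/45 (K = 3 - (-31 + (1 - 4))/(24 + 21) = 3 - (-31 - 3)/45 = 3 - (-34)/45 = 3 - 1*(-34/45) = 3 + 34/45 = 169/45 ≈ 3.7556)
((K - 32) + r(6, 8))² = ((169/45 - 32) + 8)² = (-1271/45 + 8)² = (-911/45)² = 829921/2025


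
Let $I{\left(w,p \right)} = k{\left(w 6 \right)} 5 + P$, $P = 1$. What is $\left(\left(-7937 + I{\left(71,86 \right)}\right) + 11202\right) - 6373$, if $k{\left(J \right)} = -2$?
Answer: $-3117$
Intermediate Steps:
$I{\left(w,p \right)} = -9$ ($I{\left(w,p \right)} = \left(-2\right) 5 + 1 = -10 + 1 = -9$)
$\left(\left(-7937 + I{\left(71,86 \right)}\right) + 11202\right) - 6373 = \left(\left(-7937 - 9\right) + 11202\right) - 6373 = \left(-7946 + 11202\right) - 6373 = 3256 - 6373 = -3117$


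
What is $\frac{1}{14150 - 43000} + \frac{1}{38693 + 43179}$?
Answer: $- \frac{26511}{1181003600} \approx -2.2448 \cdot 10^{-5}$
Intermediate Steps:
$\frac{1}{14150 - 43000} + \frac{1}{38693 + 43179} = \frac{1}{-28850} + \frac{1}{81872} = - \frac{1}{28850} + \frac{1}{81872} = - \frac{26511}{1181003600}$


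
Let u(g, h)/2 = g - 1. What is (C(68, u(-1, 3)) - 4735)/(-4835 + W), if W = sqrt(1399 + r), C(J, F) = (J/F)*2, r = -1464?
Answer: 4611623/4675458 + 4769*I*sqrt(65)/23377290 ≈ 0.98635 + 0.0016447*I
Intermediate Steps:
u(g, h) = -2 + 2*g (u(g, h) = 2*(g - 1) = 2*(-1 + g) = -2 + 2*g)
C(J, F) = 2*J/F
W = I*sqrt(65) (W = sqrt(1399 - 1464) = sqrt(-65) = I*sqrt(65) ≈ 8.0623*I)
(C(68, u(-1, 3)) - 4735)/(-4835 + W) = (2*68/(-2 + 2*(-1)) - 4735)/(-4835 + I*sqrt(65)) = (2*68/(-2 - 2) - 4735)/(-4835 + I*sqrt(65)) = (2*68/(-4) - 4735)/(-4835 + I*sqrt(65)) = (2*68*(-1/4) - 4735)/(-4835 + I*sqrt(65)) = (-34 - 4735)/(-4835 + I*sqrt(65)) = -4769/(-4835 + I*sqrt(65))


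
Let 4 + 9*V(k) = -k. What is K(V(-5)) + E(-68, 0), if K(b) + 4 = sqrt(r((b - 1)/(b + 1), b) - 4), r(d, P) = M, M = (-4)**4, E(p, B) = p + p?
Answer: -140 + 6*sqrt(7) ≈ -124.13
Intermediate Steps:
E(p, B) = 2*p
M = 256
r(d, P) = 256
V(k) = -4/9 - k/9 (V(k) = -4/9 + (-k)/9 = -4/9 - k/9)
K(b) = -4 + 6*sqrt(7) (K(b) = -4 + sqrt(256 - 4) = -4 + sqrt(252) = -4 + 6*sqrt(7))
K(V(-5)) + E(-68, 0) = (-4 + 6*sqrt(7)) + 2*(-68) = (-4 + 6*sqrt(7)) - 136 = -140 + 6*sqrt(7)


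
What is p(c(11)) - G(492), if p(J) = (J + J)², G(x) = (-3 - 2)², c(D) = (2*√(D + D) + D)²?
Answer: 345067 + 73568*√22 ≈ 6.9013e+5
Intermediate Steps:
c(D) = (D + 2*√2*√D)² (c(D) = (2*√(2*D) + D)² = (2*(√2*√D) + D)² = (2*√2*√D + D)² = (D + 2*√2*√D)²)
G(x) = 25 (G(x) = (-5)² = 25)
p(J) = 4*J² (p(J) = (2*J)² = 4*J²)
p(c(11)) - G(492) = 4*((11 + 2*√2*√11)²)² - 1*25 = 4*((11 + 2*√22)²)² - 25 = 4*(11 + 2*√22)⁴ - 25 = -25 + 4*(11 + 2*√22)⁴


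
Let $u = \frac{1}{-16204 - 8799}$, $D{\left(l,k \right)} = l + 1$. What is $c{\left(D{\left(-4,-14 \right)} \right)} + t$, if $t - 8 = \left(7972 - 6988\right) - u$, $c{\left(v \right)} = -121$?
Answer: $\frac{21777614}{25003} \approx 871.0$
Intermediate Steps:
$D{\left(l,k \right)} = 1 + l$
$u = - \frac{1}{25003}$ ($u = \frac{1}{-25003} = - \frac{1}{25003} \approx -3.9995 \cdot 10^{-5}$)
$t = \frac{24802977}{25003}$ ($t = 8 + \left(\left(7972 - 6988\right) - - \frac{1}{25003}\right) = 8 + \left(984 + \frac{1}{25003}\right) = 8 + \frac{24602953}{25003} = \frac{24802977}{25003} \approx 992.0$)
$c{\left(D{\left(-4,-14 \right)} \right)} + t = -121 + \frac{24802977}{25003} = \frac{21777614}{25003}$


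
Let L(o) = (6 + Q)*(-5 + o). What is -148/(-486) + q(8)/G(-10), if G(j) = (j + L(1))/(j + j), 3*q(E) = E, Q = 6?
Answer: 8626/7047 ≈ 1.2241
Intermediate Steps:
q(E) = E/3
L(o) = -60 + 12*o (L(o) = (6 + 6)*(-5 + o) = 12*(-5 + o) = -60 + 12*o)
G(j) = (-48 + j)/(2*j) (G(j) = (j + (-60 + 12*1))/(j + j) = (j + (-60 + 12))/((2*j)) = (j - 48)*(1/(2*j)) = (-48 + j)*(1/(2*j)) = (-48 + j)/(2*j))
-148/(-486) + q(8)/G(-10) = -148/(-486) + ((1/3)*8)/(((1/2)*(-48 - 10)/(-10))) = -148*(-1/486) + 8/(3*(((1/2)*(-1/10)*(-58)))) = 74/243 + 8/(3*(29/10)) = 74/243 + (8/3)*(10/29) = 74/243 + 80/87 = 8626/7047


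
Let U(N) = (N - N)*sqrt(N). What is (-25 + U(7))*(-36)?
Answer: 900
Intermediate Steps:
U(N) = 0 (U(N) = 0*sqrt(N) = 0)
(-25 + U(7))*(-36) = (-25 + 0)*(-36) = -25*(-36) = 900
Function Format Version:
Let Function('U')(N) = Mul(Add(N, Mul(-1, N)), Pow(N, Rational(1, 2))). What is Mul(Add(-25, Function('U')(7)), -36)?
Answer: 900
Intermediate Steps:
Function('U')(N) = 0 (Function('U')(N) = Mul(0, Pow(N, Rational(1, 2))) = 0)
Mul(Add(-25, Function('U')(7)), -36) = Mul(Add(-25, 0), -36) = Mul(-25, -36) = 900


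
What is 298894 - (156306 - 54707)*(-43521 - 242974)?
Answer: 29107904399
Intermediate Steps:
298894 - (156306 - 54707)*(-43521 - 242974) = 298894 - 101599*(-286495) = 298894 - 1*(-29107605505) = 298894 + 29107605505 = 29107904399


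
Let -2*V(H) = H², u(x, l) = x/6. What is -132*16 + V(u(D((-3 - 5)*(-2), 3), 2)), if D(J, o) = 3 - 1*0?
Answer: -16897/8 ≈ -2112.1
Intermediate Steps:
D(J, o) = 3 (D(J, o) = 3 + 0 = 3)
u(x, l) = x/6 (u(x, l) = x*(⅙) = x/6)
V(H) = -H²/2
-132*16 + V(u(D((-3 - 5)*(-2), 3), 2)) = -132*16 - ((⅙)*3)²/2 = -2112 - (½)²/2 = -2112 - ½*¼ = -2112 - ⅛ = -16897/8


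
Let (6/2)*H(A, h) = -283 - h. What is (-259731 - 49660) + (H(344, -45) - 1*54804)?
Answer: -1092823/3 ≈ -3.6427e+5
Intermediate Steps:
H(A, h) = -283/3 - h/3 (H(A, h) = (-283 - h)/3 = -283/3 - h/3)
(-259731 - 49660) + (H(344, -45) - 1*54804) = (-259731 - 49660) + ((-283/3 - ⅓*(-45)) - 1*54804) = -309391 + ((-283/3 + 15) - 54804) = -309391 + (-238/3 - 54804) = -309391 - 164650/3 = -1092823/3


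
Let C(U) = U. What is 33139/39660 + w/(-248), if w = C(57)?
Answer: 1489463/2458920 ≈ 0.60574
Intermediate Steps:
w = 57
33139/39660 + w/(-248) = 33139/39660 + 57/(-248) = 33139*(1/39660) + 57*(-1/248) = 33139/39660 - 57/248 = 1489463/2458920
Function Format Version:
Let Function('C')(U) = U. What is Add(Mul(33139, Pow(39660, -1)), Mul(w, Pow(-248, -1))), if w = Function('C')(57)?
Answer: Rational(1489463, 2458920) ≈ 0.60574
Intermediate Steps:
w = 57
Add(Mul(33139, Pow(39660, -1)), Mul(w, Pow(-248, -1))) = Add(Mul(33139, Pow(39660, -1)), Mul(57, Pow(-248, -1))) = Add(Mul(33139, Rational(1, 39660)), Mul(57, Rational(-1, 248))) = Add(Rational(33139, 39660), Rational(-57, 248)) = Rational(1489463, 2458920)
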